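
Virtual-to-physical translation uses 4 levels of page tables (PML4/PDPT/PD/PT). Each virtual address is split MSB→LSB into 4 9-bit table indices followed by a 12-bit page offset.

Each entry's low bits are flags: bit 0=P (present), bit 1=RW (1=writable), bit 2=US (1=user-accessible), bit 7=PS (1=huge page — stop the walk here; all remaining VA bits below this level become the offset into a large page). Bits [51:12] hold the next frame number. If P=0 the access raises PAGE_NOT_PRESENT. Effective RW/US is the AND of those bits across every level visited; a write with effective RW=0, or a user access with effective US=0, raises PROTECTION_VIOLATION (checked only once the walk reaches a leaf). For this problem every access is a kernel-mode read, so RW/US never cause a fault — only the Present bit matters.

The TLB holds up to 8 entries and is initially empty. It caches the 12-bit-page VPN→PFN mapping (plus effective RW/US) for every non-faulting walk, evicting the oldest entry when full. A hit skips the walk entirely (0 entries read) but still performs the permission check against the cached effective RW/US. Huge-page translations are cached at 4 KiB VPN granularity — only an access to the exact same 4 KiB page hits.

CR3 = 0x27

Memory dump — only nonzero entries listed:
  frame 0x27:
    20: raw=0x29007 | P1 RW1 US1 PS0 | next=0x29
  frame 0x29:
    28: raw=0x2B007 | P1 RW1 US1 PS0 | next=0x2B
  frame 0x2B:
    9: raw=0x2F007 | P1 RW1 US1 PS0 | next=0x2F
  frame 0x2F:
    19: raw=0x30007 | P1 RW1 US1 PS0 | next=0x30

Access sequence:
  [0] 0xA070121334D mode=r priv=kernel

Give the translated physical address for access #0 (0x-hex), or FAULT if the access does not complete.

Per-access translation:
#0 VA=0xA070121334D (r,kernel):
  lvl0: tbl 0x27, slot 20 ⇒ 0x29007 (P1/RW1/US1/PS0)
  lvl1: tbl 0x29, slot 28 ⇒ 0x2B007 (P1/RW1/US1/PS0)
  lvl2: tbl 0x2B, slot 9 ⇒ 0x2F007 (P1/RW1/US1/PS0)
  lvl3: tbl 0x2F, slot 19 ⇒ 0x30007 (P1/RW1/US1/PS0)
  ⇒ phys 0x3034D  [4 reads]

Access #0 PA: 0x3034D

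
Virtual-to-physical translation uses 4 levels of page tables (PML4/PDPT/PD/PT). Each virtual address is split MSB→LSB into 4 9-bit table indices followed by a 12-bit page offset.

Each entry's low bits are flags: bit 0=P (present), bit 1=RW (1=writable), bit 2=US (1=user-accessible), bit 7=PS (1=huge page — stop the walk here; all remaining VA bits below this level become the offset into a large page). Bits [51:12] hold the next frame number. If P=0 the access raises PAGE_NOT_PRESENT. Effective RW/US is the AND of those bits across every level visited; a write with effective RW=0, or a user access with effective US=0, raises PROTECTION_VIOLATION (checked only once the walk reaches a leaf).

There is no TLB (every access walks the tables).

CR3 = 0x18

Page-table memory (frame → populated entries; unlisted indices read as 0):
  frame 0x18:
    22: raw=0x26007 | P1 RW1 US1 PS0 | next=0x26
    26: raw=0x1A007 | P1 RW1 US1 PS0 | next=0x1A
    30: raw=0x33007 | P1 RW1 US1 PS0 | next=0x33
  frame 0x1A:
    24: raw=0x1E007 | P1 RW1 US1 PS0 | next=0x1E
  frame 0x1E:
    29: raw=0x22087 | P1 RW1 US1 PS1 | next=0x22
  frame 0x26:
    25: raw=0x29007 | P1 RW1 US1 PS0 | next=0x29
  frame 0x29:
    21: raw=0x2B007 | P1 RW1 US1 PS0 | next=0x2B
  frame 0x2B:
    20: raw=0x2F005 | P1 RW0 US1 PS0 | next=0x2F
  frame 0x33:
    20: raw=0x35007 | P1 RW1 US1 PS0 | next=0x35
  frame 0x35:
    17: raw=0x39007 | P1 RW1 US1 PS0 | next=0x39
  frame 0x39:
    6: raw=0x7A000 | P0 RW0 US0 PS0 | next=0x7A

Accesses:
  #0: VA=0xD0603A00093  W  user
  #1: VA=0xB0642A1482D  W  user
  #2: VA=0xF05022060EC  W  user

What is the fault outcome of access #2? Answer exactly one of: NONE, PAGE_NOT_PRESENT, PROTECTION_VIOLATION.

Trace:
#0 VA=0xD0603A00093 (w,user):
  [0] read 0x18 idx=26: raw=0x1A007 flags P=1 W=1 U=1 S=0
  [1] read 0x1A idx=24: raw=0x1E007 flags P=1 W=1 U=1 S=0
  [2] read 0x1E idx=29: raw=0x22087 flags P=1 W=1 U=1 S=1
  ⇒ phys 0x22093 (huge @L2)  [3 reads]
#1 VA=0xB0642A1482D (w,user):
  [0] read 0x18 idx=22: raw=0x26007 flags P=1 W=1 U=1 S=0
  [1] read 0x26 idx=25: raw=0x29007 flags P=1 W=1 U=1 S=0
  [2] read 0x29 idx=21: raw=0x2B007 flags P=1 W=1 U=1 S=0
  [3] read 0x2B idx=20: raw=0x2F005 flags P=1 W=0 U=1 S=0
  ⇒ fault: PROTECTION_VIOLATION  — 4 lookups
#2 VA=0xF05022060EC (w,user):
  [0] read 0x18 idx=30: raw=0x33007 flags P=1 W=1 U=1 S=0
  [1] read 0x33 idx=20: raw=0x35007 flags P=1 W=1 U=1 S=0
  [2] read 0x35 idx=17: raw=0x39007 flags P=1 W=1 U=1 S=0
  [3] read 0x39 idx=6: raw=0x7A000 flags P=0 W=0 U=0 S=0
  ⇒ fault: PAGE_NOT_PRESENT  — 4 lookups

Access #2 fault: PAGE_NOT_PRESENT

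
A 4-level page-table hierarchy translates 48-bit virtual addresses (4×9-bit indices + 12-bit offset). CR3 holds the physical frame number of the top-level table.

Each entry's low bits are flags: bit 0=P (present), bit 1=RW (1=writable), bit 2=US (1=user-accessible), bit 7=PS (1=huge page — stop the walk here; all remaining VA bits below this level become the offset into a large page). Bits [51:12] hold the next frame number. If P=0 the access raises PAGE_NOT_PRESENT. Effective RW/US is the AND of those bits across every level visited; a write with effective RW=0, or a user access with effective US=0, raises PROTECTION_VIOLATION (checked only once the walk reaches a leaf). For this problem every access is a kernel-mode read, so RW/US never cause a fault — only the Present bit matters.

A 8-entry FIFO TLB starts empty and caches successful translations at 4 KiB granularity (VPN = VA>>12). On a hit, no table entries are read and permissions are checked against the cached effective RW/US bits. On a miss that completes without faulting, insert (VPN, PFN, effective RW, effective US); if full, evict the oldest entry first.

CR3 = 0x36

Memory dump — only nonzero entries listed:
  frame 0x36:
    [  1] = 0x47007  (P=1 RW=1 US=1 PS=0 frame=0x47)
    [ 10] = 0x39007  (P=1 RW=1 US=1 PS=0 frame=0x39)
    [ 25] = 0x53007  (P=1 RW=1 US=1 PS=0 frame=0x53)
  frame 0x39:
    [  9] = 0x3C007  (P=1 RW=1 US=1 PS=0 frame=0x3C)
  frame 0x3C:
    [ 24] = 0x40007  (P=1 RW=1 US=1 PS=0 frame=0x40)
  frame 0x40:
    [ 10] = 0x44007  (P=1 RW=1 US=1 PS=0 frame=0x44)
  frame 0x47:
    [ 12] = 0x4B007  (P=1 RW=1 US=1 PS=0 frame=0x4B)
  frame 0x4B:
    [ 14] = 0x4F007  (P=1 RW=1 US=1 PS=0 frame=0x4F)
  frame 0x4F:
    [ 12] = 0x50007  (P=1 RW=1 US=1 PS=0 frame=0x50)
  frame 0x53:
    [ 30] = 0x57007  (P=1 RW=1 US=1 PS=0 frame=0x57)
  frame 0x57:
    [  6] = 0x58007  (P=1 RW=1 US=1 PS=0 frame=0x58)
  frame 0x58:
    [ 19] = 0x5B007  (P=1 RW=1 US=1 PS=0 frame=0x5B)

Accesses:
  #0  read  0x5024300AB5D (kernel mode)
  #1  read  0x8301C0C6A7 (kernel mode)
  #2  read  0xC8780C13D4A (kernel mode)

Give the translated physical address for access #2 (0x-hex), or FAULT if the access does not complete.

Trace:
#0 VA=0x5024300AB5D (r,kernel):
  lvl0: tbl 0x36, slot 10 ⇒ 0x39007 (P1/RW1/US1/PS0)
  lvl1: tbl 0x39, slot 9 ⇒ 0x3C007 (P1/RW1/US1/PS0)
  lvl2: tbl 0x3C, slot 24 ⇒ 0x40007 (P1/RW1/US1/PS0)
  lvl3: tbl 0x40, slot 10 ⇒ 0x44007 (P1/RW1/US1/PS0)
  → PA=0x44B5D  (4 entries read)
#1 VA=0x8301C0C6A7 (r,kernel):
  lvl0: tbl 0x36, slot 1 ⇒ 0x47007 (P1/RW1/US1/PS0)
  lvl1: tbl 0x47, slot 12 ⇒ 0x4B007 (P1/RW1/US1/PS0)
  lvl2: tbl 0x4B, slot 14 ⇒ 0x4F007 (P1/RW1/US1/PS0)
  lvl3: tbl 0x4F, slot 12 ⇒ 0x50007 (P1/RW1/US1/PS0)
  → PA=0x506A7  (4 entries read)
#2 VA=0xC8780C13D4A (r,kernel):
  lvl0: tbl 0x36, slot 25 ⇒ 0x53007 (P1/RW1/US1/PS0)
  lvl1: tbl 0x53, slot 30 ⇒ 0x57007 (P1/RW1/US1/PS0)
  lvl2: tbl 0x57, slot 6 ⇒ 0x58007 (P1/RW1/US1/PS0)
  lvl3: tbl 0x58, slot 19 ⇒ 0x5B007 (P1/RW1/US1/PS0)
  → PA=0x5BD4A  (4 entries read)

Access #2 PA: 0x5BD4A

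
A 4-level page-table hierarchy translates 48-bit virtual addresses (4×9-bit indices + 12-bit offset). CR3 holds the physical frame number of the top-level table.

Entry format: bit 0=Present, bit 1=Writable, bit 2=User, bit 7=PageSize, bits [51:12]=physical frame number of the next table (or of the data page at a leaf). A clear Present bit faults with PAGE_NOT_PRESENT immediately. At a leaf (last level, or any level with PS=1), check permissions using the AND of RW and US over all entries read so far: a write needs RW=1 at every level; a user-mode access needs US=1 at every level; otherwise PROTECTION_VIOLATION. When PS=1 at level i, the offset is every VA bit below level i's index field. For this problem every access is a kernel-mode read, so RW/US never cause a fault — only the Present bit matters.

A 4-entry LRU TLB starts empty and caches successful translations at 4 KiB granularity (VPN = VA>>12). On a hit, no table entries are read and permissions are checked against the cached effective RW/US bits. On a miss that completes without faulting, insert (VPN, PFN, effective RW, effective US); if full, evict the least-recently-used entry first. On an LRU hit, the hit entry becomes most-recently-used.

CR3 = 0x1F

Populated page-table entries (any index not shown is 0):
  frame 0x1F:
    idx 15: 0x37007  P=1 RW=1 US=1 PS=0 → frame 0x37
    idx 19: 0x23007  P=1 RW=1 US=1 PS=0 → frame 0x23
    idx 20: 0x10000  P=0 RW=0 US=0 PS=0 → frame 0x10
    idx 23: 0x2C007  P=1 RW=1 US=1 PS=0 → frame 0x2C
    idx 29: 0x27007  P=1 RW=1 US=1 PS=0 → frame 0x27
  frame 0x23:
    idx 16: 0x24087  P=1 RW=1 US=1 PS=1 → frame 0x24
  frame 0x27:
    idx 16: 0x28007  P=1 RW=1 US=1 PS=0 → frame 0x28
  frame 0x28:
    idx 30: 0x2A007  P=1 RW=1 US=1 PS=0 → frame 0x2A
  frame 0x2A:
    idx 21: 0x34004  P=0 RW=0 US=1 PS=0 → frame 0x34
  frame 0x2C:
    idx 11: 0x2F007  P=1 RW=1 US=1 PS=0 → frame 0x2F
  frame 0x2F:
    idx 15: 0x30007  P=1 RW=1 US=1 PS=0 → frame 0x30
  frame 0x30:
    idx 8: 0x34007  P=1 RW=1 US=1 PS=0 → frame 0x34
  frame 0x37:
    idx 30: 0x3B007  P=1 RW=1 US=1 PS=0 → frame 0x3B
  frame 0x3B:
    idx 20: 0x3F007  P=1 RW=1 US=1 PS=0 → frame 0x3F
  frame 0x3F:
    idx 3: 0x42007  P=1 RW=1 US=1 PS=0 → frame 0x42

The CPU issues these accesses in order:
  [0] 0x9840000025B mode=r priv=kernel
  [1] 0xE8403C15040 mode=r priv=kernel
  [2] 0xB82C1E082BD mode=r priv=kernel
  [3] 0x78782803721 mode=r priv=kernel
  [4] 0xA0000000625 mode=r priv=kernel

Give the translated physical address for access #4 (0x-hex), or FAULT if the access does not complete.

Trace:
#0 VA=0x9840000025B (r,kernel):
  L0 @0x1F[19] → 0x23007  P=1,RW=1,US=1,PS=0
  L1 @0x23[16] → 0x24087  P=1,RW=1,US=1,PS=1
  → PA=0x2425B (huge @L1)  (2 entries read)
#1 VA=0xE8403C15040 (r,kernel):
  L0 @0x1F[29] → 0x27007  P=1,RW=1,US=1,PS=0
  L1 @0x27[16] → 0x28007  P=1,RW=1,US=1,PS=0
  L2 @0x28[30] → 0x2A007  P=1,RW=1,US=1,PS=0
  L3 @0x2A[21] → 0x34004  P=0,RW=0,US=1,PS=0
  ✗ PAGE_NOT_PRESENT  [4 reads]
#2 VA=0xB82C1E082BD (r,kernel):
  L0 @0x1F[23] → 0x2C007  P=1,RW=1,US=1,PS=0
  L1 @0x2C[11] → 0x2F007  P=1,RW=1,US=1,PS=0
  L2 @0x2F[15] → 0x30007  P=1,RW=1,US=1,PS=0
  L3 @0x30[8] → 0x34007  P=1,RW=1,US=1,PS=0
  → PA=0x342BD  (4 entries read)
#3 VA=0x78782803721 (r,kernel):
  L0 @0x1F[15] → 0x37007  P=1,RW=1,US=1,PS=0
  L1 @0x37[30] → 0x3B007  P=1,RW=1,US=1,PS=0
  L2 @0x3B[20] → 0x3F007  P=1,RW=1,US=1,PS=0
  L3 @0x3F[3] → 0x42007  P=1,RW=1,US=1,PS=0
  → PA=0x42721  (4 entries read)
#4 VA=0xA0000000625 (r,kernel):
  L0 @0x1F[20] → 0x10000  P=0,RW=0,US=0,PS=0
  ✗ PAGE_NOT_PRESENT  [1 reads]

Access #4 PA: FAULT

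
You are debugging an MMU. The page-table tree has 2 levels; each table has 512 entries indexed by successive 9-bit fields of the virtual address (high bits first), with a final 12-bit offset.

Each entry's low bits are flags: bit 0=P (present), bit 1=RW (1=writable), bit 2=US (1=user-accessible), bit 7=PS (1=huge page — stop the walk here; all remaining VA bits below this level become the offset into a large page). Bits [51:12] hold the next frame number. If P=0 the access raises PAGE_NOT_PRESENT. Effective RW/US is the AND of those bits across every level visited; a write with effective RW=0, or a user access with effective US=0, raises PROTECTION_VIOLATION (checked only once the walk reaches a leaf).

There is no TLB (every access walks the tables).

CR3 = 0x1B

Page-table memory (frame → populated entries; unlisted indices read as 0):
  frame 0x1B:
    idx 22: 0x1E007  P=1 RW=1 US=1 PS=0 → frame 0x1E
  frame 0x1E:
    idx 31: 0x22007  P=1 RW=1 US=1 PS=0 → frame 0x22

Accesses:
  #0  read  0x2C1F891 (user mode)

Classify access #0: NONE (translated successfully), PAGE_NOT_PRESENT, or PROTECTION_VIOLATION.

Walk each access:
#0 VA=0x2C1F891 (r,user):
  [0] read 0x1B idx=22: raw=0x1E007 flags P=1 W=1 U=1 S=0
  [1] read 0x1E idx=31: raw=0x22007 flags P=1 W=1 U=1 S=0
  ✓ 0x22891  — 2 lookups

Access #0 fault: NONE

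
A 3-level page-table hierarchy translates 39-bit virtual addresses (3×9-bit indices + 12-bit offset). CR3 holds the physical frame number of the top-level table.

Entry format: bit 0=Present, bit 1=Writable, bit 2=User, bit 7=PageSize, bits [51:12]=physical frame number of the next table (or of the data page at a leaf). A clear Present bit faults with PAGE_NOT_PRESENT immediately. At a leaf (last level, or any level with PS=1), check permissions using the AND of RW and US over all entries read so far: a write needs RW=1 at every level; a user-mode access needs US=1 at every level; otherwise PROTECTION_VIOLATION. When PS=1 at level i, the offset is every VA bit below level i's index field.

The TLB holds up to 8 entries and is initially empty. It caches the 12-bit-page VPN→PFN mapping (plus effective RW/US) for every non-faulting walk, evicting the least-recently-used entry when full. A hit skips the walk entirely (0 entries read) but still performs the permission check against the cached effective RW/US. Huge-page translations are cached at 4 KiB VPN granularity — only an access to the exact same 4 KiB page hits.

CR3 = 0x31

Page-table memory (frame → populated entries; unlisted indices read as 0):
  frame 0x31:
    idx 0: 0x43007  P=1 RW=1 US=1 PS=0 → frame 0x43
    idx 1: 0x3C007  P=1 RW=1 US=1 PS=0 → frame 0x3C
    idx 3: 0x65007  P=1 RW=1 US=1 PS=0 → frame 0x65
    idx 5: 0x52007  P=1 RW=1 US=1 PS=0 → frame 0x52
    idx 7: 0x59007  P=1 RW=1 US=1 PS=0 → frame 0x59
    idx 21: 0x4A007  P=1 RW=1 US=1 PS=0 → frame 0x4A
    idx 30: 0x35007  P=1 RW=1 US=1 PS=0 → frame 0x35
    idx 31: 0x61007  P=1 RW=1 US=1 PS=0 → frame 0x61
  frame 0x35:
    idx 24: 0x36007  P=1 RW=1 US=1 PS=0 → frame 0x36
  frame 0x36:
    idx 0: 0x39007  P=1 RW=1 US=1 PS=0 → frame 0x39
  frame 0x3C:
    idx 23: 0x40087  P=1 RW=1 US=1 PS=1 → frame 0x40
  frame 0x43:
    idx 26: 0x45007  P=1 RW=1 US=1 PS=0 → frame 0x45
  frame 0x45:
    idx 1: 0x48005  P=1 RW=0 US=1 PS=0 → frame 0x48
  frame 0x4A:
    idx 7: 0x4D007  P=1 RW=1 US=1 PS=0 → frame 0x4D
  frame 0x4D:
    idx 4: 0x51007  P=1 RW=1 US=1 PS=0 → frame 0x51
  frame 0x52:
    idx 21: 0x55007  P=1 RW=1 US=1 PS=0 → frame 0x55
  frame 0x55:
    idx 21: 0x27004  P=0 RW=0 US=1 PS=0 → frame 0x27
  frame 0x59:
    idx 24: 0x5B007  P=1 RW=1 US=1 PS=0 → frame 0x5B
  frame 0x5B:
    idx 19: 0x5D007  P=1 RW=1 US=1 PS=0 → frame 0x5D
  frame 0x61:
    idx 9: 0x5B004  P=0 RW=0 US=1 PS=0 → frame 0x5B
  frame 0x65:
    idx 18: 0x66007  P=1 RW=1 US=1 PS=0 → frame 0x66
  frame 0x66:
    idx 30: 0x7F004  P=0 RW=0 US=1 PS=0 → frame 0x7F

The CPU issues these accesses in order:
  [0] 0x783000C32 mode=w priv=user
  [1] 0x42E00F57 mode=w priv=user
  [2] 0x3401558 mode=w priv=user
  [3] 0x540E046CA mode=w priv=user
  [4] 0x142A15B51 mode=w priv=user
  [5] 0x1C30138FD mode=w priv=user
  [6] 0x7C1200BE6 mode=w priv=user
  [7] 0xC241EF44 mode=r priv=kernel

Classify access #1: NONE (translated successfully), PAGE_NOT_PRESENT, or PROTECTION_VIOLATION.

Trace:
#0 VA=0x783000C32 (w,user):
  lvl0: tbl 0x31, slot 30 ⇒ 0x35007 (P1/RW1/US1/PS0)
  lvl1: tbl 0x35, slot 24 ⇒ 0x36007 (P1/RW1/US1/PS0)
  lvl2: tbl 0x36, slot 0 ⇒ 0x39007 (P1/RW1/US1/PS0)
  ✓ 0x39C32  — 3 lookups
#1 VA=0x42E00F57 (w,user):
  lvl0: tbl 0x31, slot 1 ⇒ 0x3C007 (P1/RW1/US1/PS0)
  lvl1: tbl 0x3C, slot 23 ⇒ 0x40087 (P1/RW1/US1/PS1)
  ✓ 0x40F57 (huge @L1)  — 2 lookups
#2 VA=0x3401558 (w,user):
  lvl0: tbl 0x31, slot 0 ⇒ 0x43007 (P1/RW1/US1/PS0)
  lvl1: tbl 0x43, slot 26 ⇒ 0x45007 (P1/RW1/US1/PS0)
  lvl2: tbl 0x45, slot 1 ⇒ 0x48005 (P1/RW0/US1/PS0)
  ✗ PROTECTION_VIOLATION  [3 reads]
#3 VA=0x540E046CA (w,user):
  lvl0: tbl 0x31, slot 21 ⇒ 0x4A007 (P1/RW1/US1/PS0)
  lvl1: tbl 0x4A, slot 7 ⇒ 0x4D007 (P1/RW1/US1/PS0)
  lvl2: tbl 0x4D, slot 4 ⇒ 0x51007 (P1/RW1/US1/PS0)
  ✓ 0x516CA  — 3 lookups
#4 VA=0x142A15B51 (w,user):
  lvl0: tbl 0x31, slot 5 ⇒ 0x52007 (P1/RW1/US1/PS0)
  lvl1: tbl 0x52, slot 21 ⇒ 0x55007 (P1/RW1/US1/PS0)
  lvl2: tbl 0x55, slot 21 ⇒ 0x27004 (P0/RW0/US1/PS0)
  ✗ PAGE_NOT_PRESENT  [3 reads]
#5 VA=0x1C30138FD (w,user):
  lvl0: tbl 0x31, slot 7 ⇒ 0x59007 (P1/RW1/US1/PS0)
  lvl1: tbl 0x59, slot 24 ⇒ 0x5B007 (P1/RW1/US1/PS0)
  lvl2: tbl 0x5B, slot 19 ⇒ 0x5D007 (P1/RW1/US1/PS0)
  ✓ 0x5D8FD  — 3 lookups
#6 VA=0x7C1200BE6 (w,user):
  lvl0: tbl 0x31, slot 31 ⇒ 0x61007 (P1/RW1/US1/PS0)
  lvl1: tbl 0x61, slot 9 ⇒ 0x5B004 (P0/RW0/US1/PS0)
  ✗ PAGE_NOT_PRESENT  [2 reads]
#7 VA=0xC241EF44 (r,kernel):
  lvl0: tbl 0x31, slot 3 ⇒ 0x65007 (P1/RW1/US1/PS0)
  lvl1: tbl 0x65, slot 18 ⇒ 0x66007 (P1/RW1/US1/PS0)
  lvl2: tbl 0x66, slot 30 ⇒ 0x7F004 (P0/RW0/US1/PS0)
  ✗ PAGE_NOT_PRESENT  [3 reads]

Access #1 fault: NONE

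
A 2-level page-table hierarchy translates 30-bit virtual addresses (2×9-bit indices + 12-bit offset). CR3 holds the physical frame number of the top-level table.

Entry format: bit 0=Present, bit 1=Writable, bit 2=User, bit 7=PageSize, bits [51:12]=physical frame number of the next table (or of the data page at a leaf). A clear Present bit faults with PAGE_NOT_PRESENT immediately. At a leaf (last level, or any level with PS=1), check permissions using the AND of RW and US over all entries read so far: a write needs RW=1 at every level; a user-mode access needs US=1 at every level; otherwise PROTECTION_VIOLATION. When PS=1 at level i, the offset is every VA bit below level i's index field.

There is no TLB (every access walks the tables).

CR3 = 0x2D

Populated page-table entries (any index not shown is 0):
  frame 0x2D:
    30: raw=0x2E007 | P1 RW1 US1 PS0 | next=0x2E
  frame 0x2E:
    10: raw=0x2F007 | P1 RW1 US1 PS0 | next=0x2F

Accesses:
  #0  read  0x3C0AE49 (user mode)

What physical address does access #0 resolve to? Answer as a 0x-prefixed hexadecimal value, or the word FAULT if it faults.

Per-access translation:
#0 VA=0x3C0AE49 (r,user):
  L0 @0x2D[30] → 0x2E007  P=1,RW=1,US=1,PS=0
  L1 @0x2E[10] → 0x2F007  P=1,RW=1,US=1,PS=0
  → PA=0x2FE49  (2 entries read)

Access #0 PA: 0x2FE49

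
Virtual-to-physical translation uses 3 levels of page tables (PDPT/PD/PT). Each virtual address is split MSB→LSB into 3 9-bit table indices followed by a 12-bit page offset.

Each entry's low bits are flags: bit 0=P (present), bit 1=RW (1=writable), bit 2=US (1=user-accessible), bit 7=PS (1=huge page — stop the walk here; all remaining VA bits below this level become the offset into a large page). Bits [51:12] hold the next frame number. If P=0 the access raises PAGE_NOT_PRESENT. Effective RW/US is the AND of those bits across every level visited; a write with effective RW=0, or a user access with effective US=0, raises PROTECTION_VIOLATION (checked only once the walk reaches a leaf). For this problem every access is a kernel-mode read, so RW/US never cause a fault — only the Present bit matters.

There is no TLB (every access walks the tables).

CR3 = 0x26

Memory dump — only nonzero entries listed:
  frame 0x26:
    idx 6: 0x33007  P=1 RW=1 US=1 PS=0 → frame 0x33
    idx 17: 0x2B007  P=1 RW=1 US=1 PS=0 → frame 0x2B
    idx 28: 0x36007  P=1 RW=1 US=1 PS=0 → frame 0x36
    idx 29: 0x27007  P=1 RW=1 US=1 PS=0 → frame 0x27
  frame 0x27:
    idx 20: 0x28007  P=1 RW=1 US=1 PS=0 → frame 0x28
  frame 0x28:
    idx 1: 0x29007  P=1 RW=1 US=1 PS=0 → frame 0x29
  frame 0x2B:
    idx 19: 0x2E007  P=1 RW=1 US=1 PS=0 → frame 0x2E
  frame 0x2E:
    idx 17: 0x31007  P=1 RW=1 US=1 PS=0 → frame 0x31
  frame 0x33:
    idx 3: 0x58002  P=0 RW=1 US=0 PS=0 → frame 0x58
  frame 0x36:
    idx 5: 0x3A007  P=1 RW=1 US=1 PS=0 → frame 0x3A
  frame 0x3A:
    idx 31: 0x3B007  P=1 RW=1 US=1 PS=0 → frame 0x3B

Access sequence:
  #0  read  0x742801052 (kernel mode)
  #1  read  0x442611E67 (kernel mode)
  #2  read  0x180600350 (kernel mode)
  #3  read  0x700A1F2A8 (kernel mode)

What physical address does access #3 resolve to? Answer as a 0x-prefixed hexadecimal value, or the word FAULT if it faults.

Trace:
#0 VA=0x742801052 (r,kernel):
  L0: frame=0x26 idx=29 entry=0x27007 [P=1 RW=1 US=1 PS=0]
  L1: frame=0x27 idx=20 entry=0x28007 [P=1 RW=1 US=1 PS=0]
  L2: frame=0x28 idx=1 entry=0x29007 [P=1 RW=1 US=1 PS=0]
  ⇒ phys 0x29052  [3 reads]
#1 VA=0x442611E67 (r,kernel):
  L0: frame=0x26 idx=17 entry=0x2B007 [P=1 RW=1 US=1 PS=0]
  L1: frame=0x2B idx=19 entry=0x2E007 [P=1 RW=1 US=1 PS=0]
  L2: frame=0x2E idx=17 entry=0x31007 [P=1 RW=1 US=1 PS=0]
  ⇒ phys 0x31E67  [3 reads]
#2 VA=0x180600350 (r,kernel):
  L0: frame=0x26 idx=6 entry=0x33007 [P=1 RW=1 US=1 PS=0]
  L1: frame=0x33 idx=3 entry=0x58002 [P=0 RW=1 US=0 PS=0]
  ⇒ fault: PAGE_NOT_PRESENT  — 2 lookups
#3 VA=0x700A1F2A8 (r,kernel):
  L0: frame=0x26 idx=28 entry=0x36007 [P=1 RW=1 US=1 PS=0]
  L1: frame=0x36 idx=5 entry=0x3A007 [P=1 RW=1 US=1 PS=0]
  L2: frame=0x3A idx=31 entry=0x3B007 [P=1 RW=1 US=1 PS=0]
  ⇒ phys 0x3B2A8  [3 reads]

Access #3 PA: 0x3B2A8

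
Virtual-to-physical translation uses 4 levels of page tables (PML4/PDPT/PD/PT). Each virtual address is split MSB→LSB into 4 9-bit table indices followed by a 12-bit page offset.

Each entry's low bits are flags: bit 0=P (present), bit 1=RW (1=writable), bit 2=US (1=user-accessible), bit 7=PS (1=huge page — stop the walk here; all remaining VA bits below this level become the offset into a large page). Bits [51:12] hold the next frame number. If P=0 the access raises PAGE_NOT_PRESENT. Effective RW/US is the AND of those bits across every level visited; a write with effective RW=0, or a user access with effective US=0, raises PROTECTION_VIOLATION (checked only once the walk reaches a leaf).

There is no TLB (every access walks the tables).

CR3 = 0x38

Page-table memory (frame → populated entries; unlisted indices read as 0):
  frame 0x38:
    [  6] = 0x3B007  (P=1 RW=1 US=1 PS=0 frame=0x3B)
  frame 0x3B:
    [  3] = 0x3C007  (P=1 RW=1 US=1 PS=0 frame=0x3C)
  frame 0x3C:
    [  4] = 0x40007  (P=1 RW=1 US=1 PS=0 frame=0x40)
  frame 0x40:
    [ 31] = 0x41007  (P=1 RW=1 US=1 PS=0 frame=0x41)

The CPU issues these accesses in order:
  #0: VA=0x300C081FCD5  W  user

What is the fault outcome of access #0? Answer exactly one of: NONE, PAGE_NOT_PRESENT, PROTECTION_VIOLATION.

Per-access translation:
#0 VA=0x300C081FCD5 (w,user):
  L0 @0x38[6] → 0x3B007  P=1,RW=1,US=1,PS=0
  L1 @0x3B[3] → 0x3C007  P=1,RW=1,US=1,PS=0
  L2 @0x3C[4] → 0x40007  P=1,RW=1,US=1,PS=0
  L3 @0x40[31] → 0x41007  P=1,RW=1,US=1,PS=0
  → PA=0x41CD5  (4 entries read)

Access #0 fault: NONE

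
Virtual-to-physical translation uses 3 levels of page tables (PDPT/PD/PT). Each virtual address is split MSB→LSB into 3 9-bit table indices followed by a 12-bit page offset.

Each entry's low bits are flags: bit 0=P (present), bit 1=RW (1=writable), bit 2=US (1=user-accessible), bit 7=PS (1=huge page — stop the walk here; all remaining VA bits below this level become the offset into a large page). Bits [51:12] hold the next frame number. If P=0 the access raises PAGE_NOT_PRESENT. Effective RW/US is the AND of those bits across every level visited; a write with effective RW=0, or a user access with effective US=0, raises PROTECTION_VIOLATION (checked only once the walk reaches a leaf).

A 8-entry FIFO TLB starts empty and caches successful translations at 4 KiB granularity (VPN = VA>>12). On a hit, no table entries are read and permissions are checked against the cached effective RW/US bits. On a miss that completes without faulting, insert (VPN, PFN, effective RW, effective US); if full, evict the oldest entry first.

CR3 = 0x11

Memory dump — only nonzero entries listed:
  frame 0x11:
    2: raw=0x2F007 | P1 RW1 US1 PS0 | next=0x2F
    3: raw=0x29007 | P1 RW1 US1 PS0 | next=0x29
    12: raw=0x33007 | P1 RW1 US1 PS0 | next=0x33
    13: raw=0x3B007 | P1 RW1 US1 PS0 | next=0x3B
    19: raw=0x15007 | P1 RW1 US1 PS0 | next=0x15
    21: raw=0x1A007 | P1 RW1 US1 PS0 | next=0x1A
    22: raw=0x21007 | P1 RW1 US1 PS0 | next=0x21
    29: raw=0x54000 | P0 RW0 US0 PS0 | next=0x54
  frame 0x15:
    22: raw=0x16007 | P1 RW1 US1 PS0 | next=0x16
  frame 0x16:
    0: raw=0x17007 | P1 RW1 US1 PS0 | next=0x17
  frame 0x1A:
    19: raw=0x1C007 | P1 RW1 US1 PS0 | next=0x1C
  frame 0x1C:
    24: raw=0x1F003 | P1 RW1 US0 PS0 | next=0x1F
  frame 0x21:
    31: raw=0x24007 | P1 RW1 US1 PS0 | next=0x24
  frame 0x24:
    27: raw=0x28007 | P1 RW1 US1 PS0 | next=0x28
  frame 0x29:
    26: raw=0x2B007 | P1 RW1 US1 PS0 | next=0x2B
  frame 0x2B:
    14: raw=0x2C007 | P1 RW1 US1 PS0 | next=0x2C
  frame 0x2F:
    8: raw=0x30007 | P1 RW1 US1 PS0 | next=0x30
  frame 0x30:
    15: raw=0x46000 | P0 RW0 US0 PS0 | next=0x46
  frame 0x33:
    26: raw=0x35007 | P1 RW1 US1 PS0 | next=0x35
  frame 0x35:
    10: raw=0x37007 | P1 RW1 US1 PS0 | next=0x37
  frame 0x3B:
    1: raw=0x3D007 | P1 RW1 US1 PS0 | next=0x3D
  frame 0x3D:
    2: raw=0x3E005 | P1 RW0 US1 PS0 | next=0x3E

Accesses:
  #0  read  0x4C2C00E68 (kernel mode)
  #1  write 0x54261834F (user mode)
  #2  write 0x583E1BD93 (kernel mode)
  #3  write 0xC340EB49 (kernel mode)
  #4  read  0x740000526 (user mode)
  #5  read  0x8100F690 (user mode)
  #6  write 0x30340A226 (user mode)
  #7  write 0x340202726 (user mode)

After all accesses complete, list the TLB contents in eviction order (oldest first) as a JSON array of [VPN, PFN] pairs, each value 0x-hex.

Trace:
#0 VA=0x4C2C00E68 (r,kernel):
  lvl0: tbl 0x11, slot 19 ⇒ 0x15007 (P1/RW1/US1/PS0)
  lvl1: tbl 0x15, slot 22 ⇒ 0x16007 (P1/RW1/US1/PS0)
  lvl2: tbl 0x16, slot 0 ⇒ 0x17007 (P1/RW1/US1/PS0)
  ✓ 0x17E68  — 3 lookups
#1 VA=0x54261834F (w,user):
  lvl0: tbl 0x11, slot 21 ⇒ 0x1A007 (P1/RW1/US1/PS0)
  lvl1: tbl 0x1A, slot 19 ⇒ 0x1C007 (P1/RW1/US1/PS0)
  lvl2: tbl 0x1C, slot 24 ⇒ 0x1F003 (P1/RW1/US0/PS0)
  ⇒ fault: PROTECTION_VIOLATION  — 3 lookups
#2 VA=0x583E1BD93 (w,kernel):
  lvl0: tbl 0x11, slot 22 ⇒ 0x21007 (P1/RW1/US1/PS0)
  lvl1: tbl 0x21, slot 31 ⇒ 0x24007 (P1/RW1/US1/PS0)
  lvl2: tbl 0x24, slot 27 ⇒ 0x28007 (P1/RW1/US1/PS0)
  ✓ 0x28D93  — 3 lookups
#3 VA=0xC340EB49 (w,kernel):
  lvl0: tbl 0x11, slot 3 ⇒ 0x29007 (P1/RW1/US1/PS0)
  lvl1: tbl 0x29, slot 26 ⇒ 0x2B007 (P1/RW1/US1/PS0)
  lvl2: tbl 0x2B, slot 14 ⇒ 0x2C007 (P1/RW1/US1/PS0)
  ✓ 0x2CB49  — 3 lookups
#4 VA=0x740000526 (r,user):
  lvl0: tbl 0x11, slot 29 ⇒ 0x54000 (P0/RW0/US0/PS0)
  ⇒ fault: PAGE_NOT_PRESENT  — 1 lookups
#5 VA=0x8100F690 (r,user):
  lvl0: tbl 0x11, slot 2 ⇒ 0x2F007 (P1/RW1/US1/PS0)
  lvl1: tbl 0x2F, slot 8 ⇒ 0x30007 (P1/RW1/US1/PS0)
  lvl2: tbl 0x30, slot 15 ⇒ 0x46000 (P0/RW0/US0/PS0)
  ⇒ fault: PAGE_NOT_PRESENT  — 3 lookups
#6 VA=0x30340A226 (w,user):
  lvl0: tbl 0x11, slot 12 ⇒ 0x33007 (P1/RW1/US1/PS0)
  lvl1: tbl 0x33, slot 26 ⇒ 0x35007 (P1/RW1/US1/PS0)
  lvl2: tbl 0x35, slot 10 ⇒ 0x37007 (P1/RW1/US1/PS0)
  ✓ 0x37226  — 3 lookups
#7 VA=0x340202726 (w,user):
  lvl0: tbl 0x11, slot 13 ⇒ 0x3B007 (P1/RW1/US1/PS0)
  lvl1: tbl 0x3B, slot 1 ⇒ 0x3D007 (P1/RW1/US1/PS0)
  lvl2: tbl 0x3D, slot 2 ⇒ 0x3E005 (P1/RW0/US1/PS0)
  ⇒ fault: PROTECTION_VIOLATION  — 3 lookups

TLB: [["0x4C2C00", "0x17"], ["0x583E1B", "0x28"], ["0xC340E", "0x2C"], ["0x30340A", "0x37"]]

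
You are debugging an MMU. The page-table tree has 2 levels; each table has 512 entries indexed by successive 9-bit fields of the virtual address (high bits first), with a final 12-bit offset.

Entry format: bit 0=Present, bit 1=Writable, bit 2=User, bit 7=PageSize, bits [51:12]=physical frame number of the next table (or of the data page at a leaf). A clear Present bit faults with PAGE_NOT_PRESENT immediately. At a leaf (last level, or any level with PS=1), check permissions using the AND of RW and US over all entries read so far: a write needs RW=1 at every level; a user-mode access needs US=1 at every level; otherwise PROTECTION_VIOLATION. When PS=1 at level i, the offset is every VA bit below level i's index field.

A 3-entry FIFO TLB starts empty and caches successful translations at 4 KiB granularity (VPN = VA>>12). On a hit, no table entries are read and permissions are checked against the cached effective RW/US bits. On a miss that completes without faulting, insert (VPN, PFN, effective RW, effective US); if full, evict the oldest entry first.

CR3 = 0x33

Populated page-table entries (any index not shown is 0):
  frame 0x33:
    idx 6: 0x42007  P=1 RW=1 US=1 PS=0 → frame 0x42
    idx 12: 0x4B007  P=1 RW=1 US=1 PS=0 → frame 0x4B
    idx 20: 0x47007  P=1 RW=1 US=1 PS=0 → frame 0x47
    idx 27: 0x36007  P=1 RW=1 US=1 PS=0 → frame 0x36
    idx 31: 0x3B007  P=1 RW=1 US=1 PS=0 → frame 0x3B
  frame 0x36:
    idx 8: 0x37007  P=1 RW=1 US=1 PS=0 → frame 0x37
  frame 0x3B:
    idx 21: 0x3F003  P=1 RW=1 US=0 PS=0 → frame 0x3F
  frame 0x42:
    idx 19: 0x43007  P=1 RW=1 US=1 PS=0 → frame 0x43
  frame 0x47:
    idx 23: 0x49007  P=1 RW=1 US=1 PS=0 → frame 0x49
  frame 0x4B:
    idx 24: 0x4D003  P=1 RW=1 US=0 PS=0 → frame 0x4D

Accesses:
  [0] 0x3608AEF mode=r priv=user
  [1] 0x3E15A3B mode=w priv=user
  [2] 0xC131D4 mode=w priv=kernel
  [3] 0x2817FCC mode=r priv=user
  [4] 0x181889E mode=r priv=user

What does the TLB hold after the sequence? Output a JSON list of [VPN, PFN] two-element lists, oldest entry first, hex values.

Walk each access:
#0 VA=0x3608AEF (r,user):
  lvl0: tbl 0x33, slot 27 ⇒ 0x36007 (P1/RW1/US1/PS0)
  lvl1: tbl 0x36, slot 8 ⇒ 0x37007 (P1/RW1/US1/PS0)
  ⇒ phys 0x37AEF  [2 reads]
#1 VA=0x3E15A3B (w,user):
  lvl0: tbl 0x33, slot 31 ⇒ 0x3B007 (P1/RW1/US1/PS0)
  lvl1: tbl 0x3B, slot 21 ⇒ 0x3F003 (P1/RW1/US0/PS0)
  → PROTECTION_VIOLATION  (2 entries read)
#2 VA=0xC131D4 (w,kernel):
  lvl0: tbl 0x33, slot 6 ⇒ 0x42007 (P1/RW1/US1/PS0)
  lvl1: tbl 0x42, slot 19 ⇒ 0x43007 (P1/RW1/US1/PS0)
  ⇒ phys 0x431D4  [2 reads]
#3 VA=0x2817FCC (r,user):
  lvl0: tbl 0x33, slot 20 ⇒ 0x47007 (P1/RW1/US1/PS0)
  lvl1: tbl 0x47, slot 23 ⇒ 0x49007 (P1/RW1/US1/PS0)
  ⇒ phys 0x49FCC  [2 reads]
#4 VA=0x181889E (r,user):
  lvl0: tbl 0x33, slot 12 ⇒ 0x4B007 (P1/RW1/US1/PS0)
  lvl1: tbl 0x4B, slot 24 ⇒ 0x4D003 (P1/RW1/US0/PS0)
  → PROTECTION_VIOLATION  (2 entries read)

TLB: [["0x3608", "0x37"], ["0xC13", "0x43"], ["0x2817", "0x49"]]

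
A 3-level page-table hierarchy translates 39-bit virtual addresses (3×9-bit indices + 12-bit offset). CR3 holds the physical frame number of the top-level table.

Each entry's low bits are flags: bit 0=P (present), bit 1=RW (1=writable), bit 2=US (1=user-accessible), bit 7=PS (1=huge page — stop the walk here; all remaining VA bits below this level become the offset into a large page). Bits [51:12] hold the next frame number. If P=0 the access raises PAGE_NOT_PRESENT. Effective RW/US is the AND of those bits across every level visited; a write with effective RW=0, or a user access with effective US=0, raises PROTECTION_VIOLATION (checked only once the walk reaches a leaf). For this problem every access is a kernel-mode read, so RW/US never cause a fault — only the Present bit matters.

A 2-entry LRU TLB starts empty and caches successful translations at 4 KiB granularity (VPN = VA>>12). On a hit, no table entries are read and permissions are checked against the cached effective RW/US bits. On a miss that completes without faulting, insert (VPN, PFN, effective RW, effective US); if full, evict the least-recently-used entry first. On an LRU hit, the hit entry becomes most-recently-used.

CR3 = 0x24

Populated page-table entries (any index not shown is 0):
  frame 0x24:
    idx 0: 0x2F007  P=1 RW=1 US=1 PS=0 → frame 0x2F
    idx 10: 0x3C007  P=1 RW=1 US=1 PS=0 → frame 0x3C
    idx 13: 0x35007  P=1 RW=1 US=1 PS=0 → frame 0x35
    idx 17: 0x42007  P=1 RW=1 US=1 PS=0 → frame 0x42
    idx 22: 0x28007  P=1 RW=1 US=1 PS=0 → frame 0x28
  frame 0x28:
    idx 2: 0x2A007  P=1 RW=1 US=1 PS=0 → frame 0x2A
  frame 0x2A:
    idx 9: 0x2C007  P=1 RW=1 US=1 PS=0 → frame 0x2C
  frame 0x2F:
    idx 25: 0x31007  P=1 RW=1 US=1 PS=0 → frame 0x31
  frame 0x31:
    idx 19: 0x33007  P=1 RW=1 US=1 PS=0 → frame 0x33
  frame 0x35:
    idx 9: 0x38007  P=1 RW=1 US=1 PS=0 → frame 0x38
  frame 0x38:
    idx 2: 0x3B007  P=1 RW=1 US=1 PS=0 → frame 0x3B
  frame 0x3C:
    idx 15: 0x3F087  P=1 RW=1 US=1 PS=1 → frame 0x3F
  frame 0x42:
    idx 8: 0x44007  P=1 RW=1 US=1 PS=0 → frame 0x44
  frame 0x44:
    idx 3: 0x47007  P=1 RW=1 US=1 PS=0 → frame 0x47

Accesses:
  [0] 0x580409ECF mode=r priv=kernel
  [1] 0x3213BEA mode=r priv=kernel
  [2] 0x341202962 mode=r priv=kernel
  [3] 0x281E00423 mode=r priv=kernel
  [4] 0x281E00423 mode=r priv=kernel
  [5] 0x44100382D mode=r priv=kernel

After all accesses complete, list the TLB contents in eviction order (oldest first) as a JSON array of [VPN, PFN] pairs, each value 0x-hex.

Walk each access:
#0 VA=0x580409ECF (r,kernel):
  lvl0: tbl 0x24, slot 22 ⇒ 0x28007 (P1/RW1/US1/PS0)
  lvl1: tbl 0x28, slot 2 ⇒ 0x2A007 (P1/RW1/US1/PS0)
  lvl2: tbl 0x2A, slot 9 ⇒ 0x2C007 (P1/RW1/US1/PS0)
  ⇒ phys 0x2CECF  [3 reads]
#1 VA=0x3213BEA (r,kernel):
  lvl0: tbl 0x24, slot 0 ⇒ 0x2F007 (P1/RW1/US1/PS0)
  lvl1: tbl 0x2F, slot 25 ⇒ 0x31007 (P1/RW1/US1/PS0)
  lvl2: tbl 0x31, slot 19 ⇒ 0x33007 (P1/RW1/US1/PS0)
  ⇒ phys 0x33BEA  [3 reads]
#2 VA=0x341202962 (r,kernel):
  lvl0: tbl 0x24, slot 13 ⇒ 0x35007 (P1/RW1/US1/PS0)
  lvl1: tbl 0x35, slot 9 ⇒ 0x38007 (P1/RW1/US1/PS0)
  lvl2: tbl 0x38, slot 2 ⇒ 0x3B007 (P1/RW1/US1/PS0)
  ⇒ phys 0x3B962  [3 reads]
#3 VA=0x281E00423 (r,kernel):
  lvl0: tbl 0x24, slot 10 ⇒ 0x3C007 (P1/RW1/US1/PS0)
  lvl1: tbl 0x3C, slot 15 ⇒ 0x3F087 (P1/RW1/US1/PS1)
  ⇒ phys 0x3F423 (huge @L1)  [2 reads]
#4 VA=0x281E00423 (r,kernel):
  TLB hit vpn=0x281E00 → PA=0x3F423
#5 VA=0x44100382D (r,kernel):
  lvl0: tbl 0x24, slot 17 ⇒ 0x42007 (P1/RW1/US1/PS0)
  lvl1: tbl 0x42, slot 8 ⇒ 0x44007 (P1/RW1/US1/PS0)
  lvl2: tbl 0x44, slot 3 ⇒ 0x47007 (P1/RW1/US1/PS0)
  ⇒ phys 0x4782D  [3 reads]

TLB: [["0x281E00", "0x3F"], ["0x441003", "0x47"]]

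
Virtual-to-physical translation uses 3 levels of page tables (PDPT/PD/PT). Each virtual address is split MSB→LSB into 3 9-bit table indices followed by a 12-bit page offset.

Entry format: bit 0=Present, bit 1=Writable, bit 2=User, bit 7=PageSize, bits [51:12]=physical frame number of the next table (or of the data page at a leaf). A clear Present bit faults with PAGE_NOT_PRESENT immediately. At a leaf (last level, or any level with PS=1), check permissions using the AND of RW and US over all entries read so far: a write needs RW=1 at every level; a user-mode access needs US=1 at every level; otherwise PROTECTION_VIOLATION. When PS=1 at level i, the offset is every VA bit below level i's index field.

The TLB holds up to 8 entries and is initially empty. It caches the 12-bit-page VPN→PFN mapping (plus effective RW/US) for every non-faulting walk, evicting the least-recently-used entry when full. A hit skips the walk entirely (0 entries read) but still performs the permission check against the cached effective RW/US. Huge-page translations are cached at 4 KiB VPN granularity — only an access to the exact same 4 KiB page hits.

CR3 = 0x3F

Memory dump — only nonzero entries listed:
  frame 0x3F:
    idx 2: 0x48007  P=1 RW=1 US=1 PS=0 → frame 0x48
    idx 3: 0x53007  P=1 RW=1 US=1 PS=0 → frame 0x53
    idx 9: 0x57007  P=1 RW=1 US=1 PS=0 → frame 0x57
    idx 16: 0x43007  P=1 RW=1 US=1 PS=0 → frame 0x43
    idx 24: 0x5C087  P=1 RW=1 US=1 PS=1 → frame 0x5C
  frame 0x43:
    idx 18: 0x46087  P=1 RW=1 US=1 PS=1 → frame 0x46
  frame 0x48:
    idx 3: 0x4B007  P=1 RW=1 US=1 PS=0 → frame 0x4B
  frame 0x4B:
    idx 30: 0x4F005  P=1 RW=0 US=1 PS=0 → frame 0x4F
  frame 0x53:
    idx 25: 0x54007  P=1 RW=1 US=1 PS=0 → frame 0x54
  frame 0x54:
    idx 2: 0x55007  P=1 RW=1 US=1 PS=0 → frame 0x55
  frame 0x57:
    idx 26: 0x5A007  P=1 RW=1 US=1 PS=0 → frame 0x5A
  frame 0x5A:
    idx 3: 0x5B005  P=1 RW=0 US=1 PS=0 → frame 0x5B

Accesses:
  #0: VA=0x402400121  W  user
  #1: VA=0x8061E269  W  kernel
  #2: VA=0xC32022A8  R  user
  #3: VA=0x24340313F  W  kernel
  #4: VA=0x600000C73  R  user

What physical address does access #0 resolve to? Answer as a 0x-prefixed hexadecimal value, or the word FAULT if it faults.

Per-access translation:
#0 VA=0x402400121 (w,user):
  [0] read 0x3F idx=16: raw=0x43007 flags P=1 W=1 U=1 S=0
  [1] read 0x43 idx=18: raw=0x46087 flags P=1 W=1 U=1 S=1
  ✓ 0x46121 (huge @L1)  — 2 lookups
#1 VA=0x8061E269 (w,kernel):
  [0] read 0x3F idx=2: raw=0x48007 flags P=1 W=1 U=1 S=0
  [1] read 0x48 idx=3: raw=0x4B007 flags P=1 W=1 U=1 S=0
  [2] read 0x4B idx=30: raw=0x4F005 flags P=1 W=0 U=1 S=0
  ✗ PROTECTION_VIOLATION  [3 reads]
#2 VA=0xC32022A8 (r,user):
  [0] read 0x3F idx=3: raw=0x53007 flags P=1 W=1 U=1 S=0
  [1] read 0x53 idx=25: raw=0x54007 flags P=1 W=1 U=1 S=0
  [2] read 0x54 idx=2: raw=0x55007 flags P=1 W=1 U=1 S=0
  ✓ 0x552A8  — 3 lookups
#3 VA=0x24340313F (w,kernel):
  [0] read 0x3F idx=9: raw=0x57007 flags P=1 W=1 U=1 S=0
  [1] read 0x57 idx=26: raw=0x5A007 flags P=1 W=1 U=1 S=0
  [2] read 0x5A idx=3: raw=0x5B005 flags P=1 W=0 U=1 S=0
  ✗ PROTECTION_VIOLATION  [3 reads]
#4 VA=0x600000C73 (r,user):
  [0] read 0x3F idx=24: raw=0x5C087 flags P=1 W=1 U=1 S=1
  ✓ 0x5CC73 (huge @L0)  — 1 lookups

Access #0 PA: 0x46121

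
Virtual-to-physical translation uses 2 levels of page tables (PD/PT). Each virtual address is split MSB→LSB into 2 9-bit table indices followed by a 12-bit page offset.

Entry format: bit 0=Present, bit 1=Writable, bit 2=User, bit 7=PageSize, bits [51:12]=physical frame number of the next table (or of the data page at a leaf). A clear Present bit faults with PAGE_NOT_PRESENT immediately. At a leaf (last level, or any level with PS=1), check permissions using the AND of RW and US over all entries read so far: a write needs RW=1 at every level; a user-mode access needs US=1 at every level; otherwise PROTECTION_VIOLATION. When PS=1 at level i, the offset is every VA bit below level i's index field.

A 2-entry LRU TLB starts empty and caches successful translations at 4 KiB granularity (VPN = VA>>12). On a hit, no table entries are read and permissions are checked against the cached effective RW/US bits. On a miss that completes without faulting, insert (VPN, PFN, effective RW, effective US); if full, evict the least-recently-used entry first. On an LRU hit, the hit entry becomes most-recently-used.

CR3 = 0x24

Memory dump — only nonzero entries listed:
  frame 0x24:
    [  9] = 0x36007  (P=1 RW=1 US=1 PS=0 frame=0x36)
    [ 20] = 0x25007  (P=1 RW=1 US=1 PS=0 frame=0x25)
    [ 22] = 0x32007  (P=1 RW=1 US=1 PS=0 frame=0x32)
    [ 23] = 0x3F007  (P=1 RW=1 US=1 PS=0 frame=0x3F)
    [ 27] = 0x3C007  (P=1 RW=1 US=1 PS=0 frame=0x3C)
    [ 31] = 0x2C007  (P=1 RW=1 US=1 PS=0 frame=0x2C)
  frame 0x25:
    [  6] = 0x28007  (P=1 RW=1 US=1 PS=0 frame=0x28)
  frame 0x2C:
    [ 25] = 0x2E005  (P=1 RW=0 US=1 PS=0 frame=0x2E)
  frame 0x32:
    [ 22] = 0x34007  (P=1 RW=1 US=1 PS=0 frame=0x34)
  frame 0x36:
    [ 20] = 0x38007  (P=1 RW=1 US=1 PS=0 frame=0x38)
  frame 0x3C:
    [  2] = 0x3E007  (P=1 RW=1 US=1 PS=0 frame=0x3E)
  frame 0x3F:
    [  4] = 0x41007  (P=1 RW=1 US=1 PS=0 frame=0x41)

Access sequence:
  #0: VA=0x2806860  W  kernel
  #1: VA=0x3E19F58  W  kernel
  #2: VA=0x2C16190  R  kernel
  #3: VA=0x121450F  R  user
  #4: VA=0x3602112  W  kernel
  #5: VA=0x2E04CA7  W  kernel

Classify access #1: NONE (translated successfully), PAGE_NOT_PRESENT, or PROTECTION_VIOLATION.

Walk each access:
#0 VA=0x2806860 (w,kernel):
  L0: frame=0x24 idx=20 entry=0x25007 [P=1 RW=1 US=1 PS=0]
  L1: frame=0x25 idx=6 entry=0x28007 [P=1 RW=1 US=1 PS=0]
  ✓ 0x28860  — 2 lookups
#1 VA=0x3E19F58 (w,kernel):
  L0: frame=0x24 idx=31 entry=0x2C007 [P=1 RW=1 US=1 PS=0]
  L1: frame=0x2C idx=25 entry=0x2E005 [P=1 RW=0 US=1 PS=0]
  → PROTECTION_VIOLATION  (2 entries read)
#2 VA=0x2C16190 (r,kernel):
  L0: frame=0x24 idx=22 entry=0x32007 [P=1 RW=1 US=1 PS=0]
  L1: frame=0x32 idx=22 entry=0x34007 [P=1 RW=1 US=1 PS=0]
  ✓ 0x34190  — 2 lookups
#3 VA=0x121450F (r,user):
  L0: frame=0x24 idx=9 entry=0x36007 [P=1 RW=1 US=1 PS=0]
  L1: frame=0x36 idx=20 entry=0x38007 [P=1 RW=1 US=1 PS=0]
  ✓ 0x3850F  — 2 lookups
#4 VA=0x3602112 (w,kernel):
  L0: frame=0x24 idx=27 entry=0x3C007 [P=1 RW=1 US=1 PS=0]
  L1: frame=0x3C idx=2 entry=0x3E007 [P=1 RW=1 US=1 PS=0]
  ✓ 0x3E112  — 2 lookups
#5 VA=0x2E04CA7 (w,kernel):
  L0: frame=0x24 idx=23 entry=0x3F007 [P=1 RW=1 US=1 PS=0]
  L1: frame=0x3F idx=4 entry=0x41007 [P=1 RW=1 US=1 PS=0]
  ✓ 0x41CA7  — 2 lookups

Access #1 fault: PROTECTION_VIOLATION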